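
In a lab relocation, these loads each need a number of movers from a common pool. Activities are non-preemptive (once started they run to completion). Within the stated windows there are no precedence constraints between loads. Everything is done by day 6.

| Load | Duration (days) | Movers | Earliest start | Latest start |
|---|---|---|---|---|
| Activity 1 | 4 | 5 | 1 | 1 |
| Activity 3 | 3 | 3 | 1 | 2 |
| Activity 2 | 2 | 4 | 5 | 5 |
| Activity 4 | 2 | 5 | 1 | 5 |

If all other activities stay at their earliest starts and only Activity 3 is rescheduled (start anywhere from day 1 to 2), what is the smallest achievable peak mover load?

Activity 3@1: d1:13  d2:13  d3:8  d4:5  d5:4  d6:4 → peak 13
Activity 3@2: d1:10  d2:13  d3:8  d4:8  d5:4  d6:4 → peak 13
Best is Activity 3@1, peak 13.

13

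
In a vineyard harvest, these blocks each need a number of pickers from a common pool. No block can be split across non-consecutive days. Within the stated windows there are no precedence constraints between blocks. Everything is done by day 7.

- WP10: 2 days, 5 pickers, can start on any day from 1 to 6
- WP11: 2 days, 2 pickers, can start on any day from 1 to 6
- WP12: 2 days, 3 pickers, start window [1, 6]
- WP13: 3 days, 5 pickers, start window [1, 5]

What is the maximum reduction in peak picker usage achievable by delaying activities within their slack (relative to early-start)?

Early-start peak: d1:15  d2:15  d3:5  d4:0  d5:0  d6:0  d7:0 ⇒ 15.
Leveled (WP10@1, WP11@3, WP12@3, WP13@5): d1:5  d2:5  d3:5  d4:5  d5:5  d6:5  d7:5 ⇒ 5.
Reduction 15 − 5 = 10.

10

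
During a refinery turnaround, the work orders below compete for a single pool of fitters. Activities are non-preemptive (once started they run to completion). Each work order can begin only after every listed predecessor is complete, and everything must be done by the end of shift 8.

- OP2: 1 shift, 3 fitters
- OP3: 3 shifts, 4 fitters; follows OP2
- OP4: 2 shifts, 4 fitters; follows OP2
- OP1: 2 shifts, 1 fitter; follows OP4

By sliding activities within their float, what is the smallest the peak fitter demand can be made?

Early-start (OP2@1, OP3@2, OP4@2, OP1@4) gives peak 8: s1:3  s2:8  s3:8  s4:5  s5:1  s6:0  s7:0  s8:0.
Shift OP4→5, OP1→7.
Schedule OP2@1, OP3@2, OP4@5, OP1@7: s1:3  s2:4  s3:4  s4:4  s5:4  s6:4  s7:1  s8:1 — peak 4.
Total fitter-shifts = 25 over 8 shifts ⇒ peak ≥ ⌈25/8⌉ = 4, so 4 is optimal.

4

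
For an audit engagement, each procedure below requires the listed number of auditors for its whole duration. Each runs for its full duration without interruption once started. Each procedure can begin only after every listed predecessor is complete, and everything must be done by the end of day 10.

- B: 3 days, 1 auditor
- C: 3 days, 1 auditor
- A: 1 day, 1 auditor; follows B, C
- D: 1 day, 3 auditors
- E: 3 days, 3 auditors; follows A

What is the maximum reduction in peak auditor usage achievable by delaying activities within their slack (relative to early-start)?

2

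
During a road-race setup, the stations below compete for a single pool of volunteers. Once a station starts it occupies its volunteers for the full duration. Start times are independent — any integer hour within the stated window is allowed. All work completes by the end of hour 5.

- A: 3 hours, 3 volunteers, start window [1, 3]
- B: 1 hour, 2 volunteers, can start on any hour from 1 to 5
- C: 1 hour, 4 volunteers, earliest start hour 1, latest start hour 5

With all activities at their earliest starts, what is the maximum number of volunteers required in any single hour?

9

Early-start schedule: A@1, B@1, C@1.
Load per hour: hour 1: 9, hour 2: 3, hour 3: 3, hour 4: 0, hour 5: 0.
Peak is 9.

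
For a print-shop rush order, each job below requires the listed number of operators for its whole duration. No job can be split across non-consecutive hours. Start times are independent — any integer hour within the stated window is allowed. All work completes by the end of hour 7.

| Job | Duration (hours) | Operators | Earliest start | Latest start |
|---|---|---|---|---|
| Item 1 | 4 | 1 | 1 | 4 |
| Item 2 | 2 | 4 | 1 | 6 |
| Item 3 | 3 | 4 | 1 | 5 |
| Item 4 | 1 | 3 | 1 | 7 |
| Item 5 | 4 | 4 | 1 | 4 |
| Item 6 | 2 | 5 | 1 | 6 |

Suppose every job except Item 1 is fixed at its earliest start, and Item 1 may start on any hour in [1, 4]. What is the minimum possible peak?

20

Item 1@1: h1:21  h2:18  h3:9  h4:5  h5:0  h6:0  h7:0 → peak 21
Item 1@2: h1:20  h2:18  h3:9  h4:5  h5:1  h6:0  h7:0 → peak 20
Item 1@3: h1:20  h2:17  h3:9  h4:5  h5:1  h6:1  h7:0 → peak 20
Item 1@4: h1:20  h2:17  h3:8  h4:5  h5:1  h6:1  h7:1 → peak 20
Best is Item 1@2, peak 20.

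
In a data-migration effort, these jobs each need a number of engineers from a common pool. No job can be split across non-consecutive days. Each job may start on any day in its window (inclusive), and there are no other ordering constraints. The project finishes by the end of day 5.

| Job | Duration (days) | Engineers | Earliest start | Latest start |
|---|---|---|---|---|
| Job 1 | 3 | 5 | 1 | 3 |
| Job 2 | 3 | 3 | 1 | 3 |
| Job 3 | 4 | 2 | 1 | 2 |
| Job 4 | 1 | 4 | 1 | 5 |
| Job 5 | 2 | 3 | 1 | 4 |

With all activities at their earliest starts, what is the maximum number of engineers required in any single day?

Early-start schedule: Job 1@1, Job 2@1, Job 3@1, Job 4@1, Job 5@1.
Load per day: day 1: 17, day 2: 13, day 3: 10, day 4: 2, day 5: 0.
Peak is 17.

17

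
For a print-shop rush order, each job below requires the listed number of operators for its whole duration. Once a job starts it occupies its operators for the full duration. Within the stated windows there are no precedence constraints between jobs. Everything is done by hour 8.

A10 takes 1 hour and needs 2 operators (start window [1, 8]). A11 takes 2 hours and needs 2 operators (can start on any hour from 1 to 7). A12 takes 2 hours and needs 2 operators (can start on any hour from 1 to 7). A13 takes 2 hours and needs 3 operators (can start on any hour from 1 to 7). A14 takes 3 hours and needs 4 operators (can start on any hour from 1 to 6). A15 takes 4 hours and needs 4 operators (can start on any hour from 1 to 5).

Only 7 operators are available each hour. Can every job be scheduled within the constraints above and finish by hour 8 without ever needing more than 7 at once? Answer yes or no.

Schedule A10@1, A11@1, A12@3, A13@5, A14@2, A15@5: h1:4  h2:6  h3:6  h4:6  h5:7  h6:7  h7:4  h8:4 — peak 7 ≤ 7.

yes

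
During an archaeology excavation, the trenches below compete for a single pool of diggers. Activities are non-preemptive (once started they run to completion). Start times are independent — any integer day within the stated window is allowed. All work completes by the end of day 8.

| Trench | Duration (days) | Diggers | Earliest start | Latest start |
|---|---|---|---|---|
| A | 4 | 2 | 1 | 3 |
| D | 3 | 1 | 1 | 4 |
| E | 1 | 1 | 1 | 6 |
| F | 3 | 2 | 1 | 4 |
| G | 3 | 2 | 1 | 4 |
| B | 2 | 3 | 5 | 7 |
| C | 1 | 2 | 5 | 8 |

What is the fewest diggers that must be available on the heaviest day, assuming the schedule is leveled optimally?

5

Early-start (A@1, D@1, E@1, F@1, G@1, B@5, C@5) gives peak 8: d1:8  d2:7  d3:7  d4:2  d5:5  d6:3  d7:0  d8:0.
Shift E→4, G→4, C→7.
Schedule A@1, D@1, E@4, F@1, G@4, B@5, C@7: d1:5  d2:5  d3:5  d4:5  d5:5  d6:5  d7:2  d8:0 — peak 5.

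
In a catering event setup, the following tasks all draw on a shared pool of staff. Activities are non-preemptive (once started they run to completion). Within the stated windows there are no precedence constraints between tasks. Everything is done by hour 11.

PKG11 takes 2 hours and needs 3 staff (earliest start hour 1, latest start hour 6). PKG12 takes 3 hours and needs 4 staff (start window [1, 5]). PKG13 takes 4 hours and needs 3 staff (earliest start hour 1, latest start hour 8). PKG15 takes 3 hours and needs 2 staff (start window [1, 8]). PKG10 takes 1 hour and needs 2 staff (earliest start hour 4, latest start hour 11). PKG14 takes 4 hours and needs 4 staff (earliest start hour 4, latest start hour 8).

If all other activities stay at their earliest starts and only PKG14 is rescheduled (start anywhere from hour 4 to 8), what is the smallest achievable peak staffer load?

12

PKG14@4: h1:12  h2:12  h3:9  h4:9  h5:4  h6:4  h7:4  h8:0  h9:0  h10:0  h11:0 → peak 12
PKG14@5: h1:12  h2:12  h3:9  h4:5  h5:4  h6:4  h7:4  h8:4  h9:0  h10:0  h11:0 → peak 12
PKG14@6: h1:12  h2:12  h3:9  h4:5  h5:0  h6:4  h7:4  h8:4  h9:4  h10:0  h11:0 → peak 12
PKG14@7: h1:12  h2:12  h3:9  h4:5  h5:0  h6:0  h7:4  h8:4  h9:4  h10:4  h11:0 → peak 12
PKG14@8: h1:12  h2:12  h3:9  h4:5  h5:0  h6:0  h7:0  h8:4  h9:4  h10:4  h11:4 → peak 12
Best is PKG14@4, peak 12.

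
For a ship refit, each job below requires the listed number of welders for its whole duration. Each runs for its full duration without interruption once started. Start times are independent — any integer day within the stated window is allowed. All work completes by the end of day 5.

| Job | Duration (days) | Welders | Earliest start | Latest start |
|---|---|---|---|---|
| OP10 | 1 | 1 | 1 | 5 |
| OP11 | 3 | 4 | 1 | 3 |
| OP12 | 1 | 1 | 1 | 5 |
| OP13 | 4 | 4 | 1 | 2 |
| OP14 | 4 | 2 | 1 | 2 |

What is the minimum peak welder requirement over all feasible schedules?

10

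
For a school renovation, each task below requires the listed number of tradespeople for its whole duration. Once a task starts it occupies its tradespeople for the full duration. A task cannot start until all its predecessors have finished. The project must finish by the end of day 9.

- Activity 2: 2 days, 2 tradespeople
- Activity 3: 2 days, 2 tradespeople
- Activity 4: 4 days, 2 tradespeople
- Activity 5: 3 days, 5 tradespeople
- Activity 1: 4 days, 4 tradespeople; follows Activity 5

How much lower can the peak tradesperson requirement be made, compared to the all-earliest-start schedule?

5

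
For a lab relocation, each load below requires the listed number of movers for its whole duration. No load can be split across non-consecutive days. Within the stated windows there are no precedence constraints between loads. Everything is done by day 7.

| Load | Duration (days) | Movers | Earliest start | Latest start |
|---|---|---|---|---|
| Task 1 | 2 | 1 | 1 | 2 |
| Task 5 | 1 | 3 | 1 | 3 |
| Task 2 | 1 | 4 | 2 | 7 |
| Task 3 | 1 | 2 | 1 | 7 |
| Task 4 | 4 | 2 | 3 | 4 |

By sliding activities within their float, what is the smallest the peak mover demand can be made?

4

Early-start (Task 1@1, Task 5@1, Task 2@2, Task 3@1, Task 4@3) gives peak 6: d1:6  d2:5  d3:2  d4:2  d5:2  d6:2  d7:0.
Shift Task 2→3, Task 3→2, Task 4→4.
Schedule Task 1@1, Task 5@1, Task 2@3, Task 3@2, Task 4@4: d1:4  d2:3  d3:4  d4:2  d5:2  d6:2  d7:2 — peak 4.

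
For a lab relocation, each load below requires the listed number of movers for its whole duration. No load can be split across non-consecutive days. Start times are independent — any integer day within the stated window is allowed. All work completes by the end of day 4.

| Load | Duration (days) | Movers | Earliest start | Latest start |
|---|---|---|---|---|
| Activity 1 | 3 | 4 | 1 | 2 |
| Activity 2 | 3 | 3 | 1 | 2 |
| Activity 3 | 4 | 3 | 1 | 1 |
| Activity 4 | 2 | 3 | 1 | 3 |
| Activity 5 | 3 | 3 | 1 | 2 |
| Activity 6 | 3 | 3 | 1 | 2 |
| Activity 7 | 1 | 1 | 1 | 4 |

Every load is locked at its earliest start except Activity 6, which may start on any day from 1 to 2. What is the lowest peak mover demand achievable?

Activity 6@1: d1:20  d2:19  d3:16  d4:3 → peak 20
Activity 6@2: d1:17  d2:19  d3:16  d4:6 → peak 19
Best is Activity 6@2, peak 19.

19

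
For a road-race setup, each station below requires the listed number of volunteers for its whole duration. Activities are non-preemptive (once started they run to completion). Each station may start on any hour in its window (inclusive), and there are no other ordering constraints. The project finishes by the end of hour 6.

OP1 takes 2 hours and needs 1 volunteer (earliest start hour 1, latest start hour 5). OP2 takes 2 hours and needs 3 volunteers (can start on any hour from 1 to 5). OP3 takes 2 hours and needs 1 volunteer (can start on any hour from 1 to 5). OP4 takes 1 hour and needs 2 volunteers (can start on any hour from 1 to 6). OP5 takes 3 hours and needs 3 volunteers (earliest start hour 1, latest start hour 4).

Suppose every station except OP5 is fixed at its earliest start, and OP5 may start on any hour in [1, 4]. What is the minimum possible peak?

OP5@1: h1:10  h2:8  h3:3  h4:0  h5:0  h6:0 → peak 10
OP5@2: h1:7  h2:8  h3:3  h4:3  h5:0  h6:0 → peak 8
OP5@3: h1:7  h2:5  h3:3  h4:3  h5:3  h6:0 → peak 7
OP5@4: h1:7  h2:5  h3:0  h4:3  h5:3  h6:3 → peak 7
Best is OP5@3, peak 7.

7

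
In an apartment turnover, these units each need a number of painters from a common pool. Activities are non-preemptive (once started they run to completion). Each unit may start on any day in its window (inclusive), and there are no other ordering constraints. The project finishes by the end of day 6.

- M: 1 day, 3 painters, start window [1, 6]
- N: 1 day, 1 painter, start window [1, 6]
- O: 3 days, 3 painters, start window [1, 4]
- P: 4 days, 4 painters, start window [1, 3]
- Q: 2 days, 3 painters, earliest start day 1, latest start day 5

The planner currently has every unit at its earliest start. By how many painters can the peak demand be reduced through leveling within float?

Early-start peak: d1:14  d2:10  d3:7  d4:4  d5:0  d6:0 ⇒ 14.
Leveled (M@1, N@1, O@1, P@2, Q@4): d1:7  d2:7  d3:7  d4:7  d5:7  d6:0 ⇒ 7.
Reduction 14 − 7 = 7.

7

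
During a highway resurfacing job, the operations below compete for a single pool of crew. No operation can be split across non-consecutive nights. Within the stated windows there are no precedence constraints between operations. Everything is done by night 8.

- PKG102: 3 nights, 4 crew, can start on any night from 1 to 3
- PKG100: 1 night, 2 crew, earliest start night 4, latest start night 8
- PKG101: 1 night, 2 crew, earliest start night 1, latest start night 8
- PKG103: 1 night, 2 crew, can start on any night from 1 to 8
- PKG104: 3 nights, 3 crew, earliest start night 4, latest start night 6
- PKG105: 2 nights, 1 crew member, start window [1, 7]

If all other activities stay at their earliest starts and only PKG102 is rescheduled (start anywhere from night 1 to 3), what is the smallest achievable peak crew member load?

PKG102@1: n1:9  n2:5  n3:4  n4:5  n5:3  n6:3  n7:0  n8:0 → peak 9
PKG102@2: n1:5  n2:5  n3:4  n4:9  n5:3  n6:3  n7:0  n8:0 → peak 9
PKG102@3: n1:5  n2:1  n3:4  n4:9  n5:7  n6:3  n7:0  n8:0 → peak 9
Best is PKG102@1, peak 9.

9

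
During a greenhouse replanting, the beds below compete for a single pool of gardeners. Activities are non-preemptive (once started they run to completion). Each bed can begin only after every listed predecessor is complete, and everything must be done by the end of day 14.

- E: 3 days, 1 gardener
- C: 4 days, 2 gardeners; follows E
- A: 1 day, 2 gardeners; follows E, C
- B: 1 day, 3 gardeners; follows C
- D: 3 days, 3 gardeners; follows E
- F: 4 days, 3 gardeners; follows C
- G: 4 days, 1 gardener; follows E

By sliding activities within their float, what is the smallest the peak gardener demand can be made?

5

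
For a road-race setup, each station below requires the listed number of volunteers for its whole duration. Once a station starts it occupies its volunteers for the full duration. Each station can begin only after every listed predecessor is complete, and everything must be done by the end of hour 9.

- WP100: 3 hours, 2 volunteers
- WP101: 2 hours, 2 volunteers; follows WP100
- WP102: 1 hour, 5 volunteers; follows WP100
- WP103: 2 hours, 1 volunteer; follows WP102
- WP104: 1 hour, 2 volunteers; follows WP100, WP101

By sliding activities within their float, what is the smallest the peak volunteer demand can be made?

5

Early-start (WP100@1, WP101@4, WP102@4, WP103@5, WP104@6) gives peak 7: h1:2  h2:2  h3:2  h4:7  h5:3  h6:3  h7:0  h8:0  h9:0.
Shift WP102→6, WP103→7, WP104→7.
Schedule WP100@1, WP101@4, WP102@6, WP103@7, WP104@7: h1:2  h2:2  h3:2  h4:2  h5:2  h6:5  h7:3  h8:1  h9:0 — peak 5.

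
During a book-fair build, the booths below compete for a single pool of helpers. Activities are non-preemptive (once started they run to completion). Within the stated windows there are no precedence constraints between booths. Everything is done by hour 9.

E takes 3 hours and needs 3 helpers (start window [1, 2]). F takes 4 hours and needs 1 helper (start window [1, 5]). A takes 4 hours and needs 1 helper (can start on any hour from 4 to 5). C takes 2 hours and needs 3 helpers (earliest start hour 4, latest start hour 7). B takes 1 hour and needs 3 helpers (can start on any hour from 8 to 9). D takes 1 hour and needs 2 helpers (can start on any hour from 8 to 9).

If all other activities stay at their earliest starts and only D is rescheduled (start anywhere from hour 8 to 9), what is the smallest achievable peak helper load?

5

D@8: h1:4  h2:4  h3:4  h4:5  h5:4  h6:1  h7:1  h8:5  h9:0 → peak 5
D@9: h1:4  h2:4  h3:4  h4:5  h5:4  h6:1  h7:1  h8:3  h9:2 → peak 5
Best is D@8, peak 5.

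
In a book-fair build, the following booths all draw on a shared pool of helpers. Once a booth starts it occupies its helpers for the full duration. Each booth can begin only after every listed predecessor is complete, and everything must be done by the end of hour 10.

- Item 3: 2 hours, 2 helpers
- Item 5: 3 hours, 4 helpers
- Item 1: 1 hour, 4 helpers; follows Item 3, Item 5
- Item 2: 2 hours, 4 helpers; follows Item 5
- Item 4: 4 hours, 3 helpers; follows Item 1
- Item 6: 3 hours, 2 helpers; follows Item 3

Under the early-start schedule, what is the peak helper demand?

10

Early-start schedule: Item 3@1, Item 5@1, Item 1@4, Item 2@4, Item 4@5, Item 6@3.
Load per hour: hour 1: 6, hour 2: 6, hour 3: 6, hour 4: 10, hour 5: 9, hour 6: 3, hour 7: 3, hour 8: 3, hour 9: 0, hour 10: 0.
Peak is 10.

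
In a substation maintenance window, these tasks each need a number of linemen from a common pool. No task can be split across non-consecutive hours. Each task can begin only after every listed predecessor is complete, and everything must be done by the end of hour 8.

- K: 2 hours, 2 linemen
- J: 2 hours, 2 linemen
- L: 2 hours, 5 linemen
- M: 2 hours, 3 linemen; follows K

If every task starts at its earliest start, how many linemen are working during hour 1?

At early start, hour 1 has: K, J, L.
Demand: 2 + 2 + 5 = 9.

9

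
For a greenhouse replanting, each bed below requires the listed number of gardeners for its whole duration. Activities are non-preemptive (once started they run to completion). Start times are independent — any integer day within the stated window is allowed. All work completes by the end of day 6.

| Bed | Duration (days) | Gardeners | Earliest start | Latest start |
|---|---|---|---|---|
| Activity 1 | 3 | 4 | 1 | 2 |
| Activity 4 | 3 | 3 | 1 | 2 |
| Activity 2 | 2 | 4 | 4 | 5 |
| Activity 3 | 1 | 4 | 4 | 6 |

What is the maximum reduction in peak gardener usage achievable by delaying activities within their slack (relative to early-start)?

1

Early-start peak: d1:7  d2:7  d3:7  d4:8  d5:4  d6:0 ⇒ 8.
Leveled (Activity 1@1, Activity 4@1, Activity 2@4, Activity 3@6): d1:7  d2:7  d3:7  d4:4  d5:4  d6:4 ⇒ 7.
Reduction 8 − 7 = 1.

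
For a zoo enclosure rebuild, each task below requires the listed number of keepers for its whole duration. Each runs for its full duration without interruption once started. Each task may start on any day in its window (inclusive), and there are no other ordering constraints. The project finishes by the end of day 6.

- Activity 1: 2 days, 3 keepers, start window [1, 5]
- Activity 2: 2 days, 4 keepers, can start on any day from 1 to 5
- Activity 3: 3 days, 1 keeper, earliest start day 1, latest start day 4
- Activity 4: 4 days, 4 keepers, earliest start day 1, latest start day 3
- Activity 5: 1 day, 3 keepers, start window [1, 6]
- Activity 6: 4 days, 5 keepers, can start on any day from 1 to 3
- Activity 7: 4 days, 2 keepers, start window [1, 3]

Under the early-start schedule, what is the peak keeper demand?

22

Early-start schedule: Activity 1@1, Activity 2@1, Activity 3@1, Activity 4@1, Activity 5@1, Activity 6@1, Activity 7@1.
Load per day: day 1: 22, day 2: 19, day 3: 12, day 4: 11, day 5: 0, day 6: 0.
Peak is 22.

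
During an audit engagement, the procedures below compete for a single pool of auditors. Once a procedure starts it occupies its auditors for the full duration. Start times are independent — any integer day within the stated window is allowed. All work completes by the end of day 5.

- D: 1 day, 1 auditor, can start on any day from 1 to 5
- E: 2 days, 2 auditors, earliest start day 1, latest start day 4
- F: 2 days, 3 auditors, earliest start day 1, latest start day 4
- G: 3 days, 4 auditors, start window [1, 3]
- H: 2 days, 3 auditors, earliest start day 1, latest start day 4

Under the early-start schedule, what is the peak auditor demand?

Early-start schedule: D@1, E@1, F@1, G@1, H@1.
Load per day: day 1: 13, day 2: 12, day 3: 4, day 4: 0, day 5: 0.
Peak is 13.

13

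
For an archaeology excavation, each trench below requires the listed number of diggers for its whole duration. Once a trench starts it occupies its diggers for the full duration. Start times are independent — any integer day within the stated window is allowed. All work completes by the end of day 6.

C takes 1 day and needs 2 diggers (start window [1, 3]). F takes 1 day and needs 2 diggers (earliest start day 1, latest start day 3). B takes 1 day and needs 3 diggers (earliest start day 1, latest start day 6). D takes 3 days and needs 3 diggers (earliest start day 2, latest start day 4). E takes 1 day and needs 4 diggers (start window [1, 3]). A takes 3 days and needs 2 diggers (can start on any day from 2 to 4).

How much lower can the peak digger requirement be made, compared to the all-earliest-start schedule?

Early-start peak: d1:11  d2:5  d3:5  d4:5  d5:0  d6:0 ⇒ 11.
Leveled (C@1, F@1, B@2, D@4, E@3, A@4): d1:4  d2:3  d3:4  d4:5  d5:5  d6:5 ⇒ 5.
Reduction 11 − 5 = 6.

6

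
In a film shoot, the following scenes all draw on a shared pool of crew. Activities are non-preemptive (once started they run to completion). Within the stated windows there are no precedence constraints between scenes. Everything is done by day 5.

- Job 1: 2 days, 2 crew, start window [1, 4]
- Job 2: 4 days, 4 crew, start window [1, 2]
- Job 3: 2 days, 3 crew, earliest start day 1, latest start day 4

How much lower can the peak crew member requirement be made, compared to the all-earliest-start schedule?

2

Early-start peak: d1:9  d2:9  d3:4  d4:4  d5:0 ⇒ 9.
Leveled (Job 1@1, Job 2@1, Job 3@3): d1:6  d2:6  d3:7  d4:7  d5:0 ⇒ 7.
Reduction 9 − 7 = 2.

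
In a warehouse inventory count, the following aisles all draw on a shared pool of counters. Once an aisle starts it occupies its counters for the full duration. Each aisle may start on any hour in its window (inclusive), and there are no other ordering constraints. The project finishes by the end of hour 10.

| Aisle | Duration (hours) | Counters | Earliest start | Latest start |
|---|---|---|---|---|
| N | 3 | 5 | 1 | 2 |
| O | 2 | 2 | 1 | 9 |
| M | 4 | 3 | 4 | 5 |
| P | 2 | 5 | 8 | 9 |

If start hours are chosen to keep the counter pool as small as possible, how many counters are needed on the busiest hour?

Early-start (N@1, O@1, M@4, P@8) gives peak 7: h1:7  h2:7  h3:5  h4:3  h5:3  h6:3  h7:3  h8:5  h9:5  h10:0.
Shift O→4.
Schedule N@1, O@4, M@4, P@8: h1:5  h2:5  h3:5  h4:5  h5:5  h6:3  h7:3  h8:5  h9:5  h10:0 — peak 5.
Total counter-hours = 41 over 10 hours ⇒ peak ≥ ⌈41/10⌉ = 5, so 5 is optimal.

5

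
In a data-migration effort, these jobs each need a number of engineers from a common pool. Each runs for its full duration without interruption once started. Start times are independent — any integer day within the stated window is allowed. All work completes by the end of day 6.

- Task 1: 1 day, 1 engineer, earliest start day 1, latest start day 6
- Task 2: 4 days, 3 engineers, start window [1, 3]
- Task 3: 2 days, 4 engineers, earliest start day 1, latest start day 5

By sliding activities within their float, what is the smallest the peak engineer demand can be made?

4

Early-start (Task 1@1, Task 2@1, Task 3@1) gives peak 8: d1:8  d2:7  d3:3  d4:3  d5:0  d6:0.
Shift Task 3→5.
Schedule Task 1@1, Task 2@1, Task 3@5: d1:4  d2:3  d3:3  d4:3  d5:4  d6:4 — peak 4.
Total engineer-days = 21 over 6 days ⇒ peak ≥ ⌈21/6⌉ = 4, so 4 is optimal.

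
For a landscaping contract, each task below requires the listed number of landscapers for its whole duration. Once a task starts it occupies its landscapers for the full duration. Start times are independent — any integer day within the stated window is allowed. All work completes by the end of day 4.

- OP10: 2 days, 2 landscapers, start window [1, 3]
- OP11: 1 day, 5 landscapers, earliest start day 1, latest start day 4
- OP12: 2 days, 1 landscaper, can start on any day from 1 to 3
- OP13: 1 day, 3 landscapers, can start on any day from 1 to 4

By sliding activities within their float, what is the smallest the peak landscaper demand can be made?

Early-start (OP10@1, OP11@1, OP12@1, OP13@1) gives peak 11: d1:11  d2:3  d3:0  d4:0.
Shift OP11→3, OP13→4.
Schedule OP10@1, OP11@3, OP12@1, OP13@4: d1:3  d2:3  d3:5  d4:3 — peak 5.

5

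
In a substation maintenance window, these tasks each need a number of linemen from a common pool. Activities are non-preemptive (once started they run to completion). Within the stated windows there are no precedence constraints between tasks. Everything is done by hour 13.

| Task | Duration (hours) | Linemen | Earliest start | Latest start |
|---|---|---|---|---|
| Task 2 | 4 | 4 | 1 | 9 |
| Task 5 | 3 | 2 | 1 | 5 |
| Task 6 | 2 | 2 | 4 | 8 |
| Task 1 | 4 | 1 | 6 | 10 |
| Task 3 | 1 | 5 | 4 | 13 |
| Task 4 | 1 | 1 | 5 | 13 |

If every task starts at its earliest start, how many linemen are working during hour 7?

At early start, hour 7 has: Task 1.
Demand: 1 = 1.

1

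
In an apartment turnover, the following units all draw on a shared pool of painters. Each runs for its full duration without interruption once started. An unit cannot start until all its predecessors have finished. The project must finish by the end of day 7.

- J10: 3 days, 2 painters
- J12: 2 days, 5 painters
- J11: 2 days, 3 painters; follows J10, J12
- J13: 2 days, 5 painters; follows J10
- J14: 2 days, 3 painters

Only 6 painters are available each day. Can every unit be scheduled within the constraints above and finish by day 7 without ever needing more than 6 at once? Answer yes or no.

no

The minimum achievable peak is 7; 6 < 7, so no feasible schedule stays within the cap.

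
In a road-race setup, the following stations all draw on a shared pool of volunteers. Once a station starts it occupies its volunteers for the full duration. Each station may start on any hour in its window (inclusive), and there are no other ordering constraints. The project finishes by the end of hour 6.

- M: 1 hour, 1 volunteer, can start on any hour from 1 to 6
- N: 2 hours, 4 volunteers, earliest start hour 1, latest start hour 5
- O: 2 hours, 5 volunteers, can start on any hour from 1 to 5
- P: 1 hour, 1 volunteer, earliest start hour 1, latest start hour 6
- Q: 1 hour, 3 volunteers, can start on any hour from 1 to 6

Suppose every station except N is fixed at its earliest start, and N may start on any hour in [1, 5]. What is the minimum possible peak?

N@1: h1:14  h2:9  h3:0  h4:0  h5:0  h6:0 → peak 14
N@2: h1:10  h2:9  h3:4  h4:0  h5:0  h6:0 → peak 10
N@3: h1:10  h2:5  h3:4  h4:4  h5:0  h6:0 → peak 10
N@4: h1:10  h2:5  h3:0  h4:4  h5:4  h6:0 → peak 10
N@5: h1:10  h2:5  h3:0  h4:0  h5:4  h6:4 → peak 10
Best is N@2, peak 10.

10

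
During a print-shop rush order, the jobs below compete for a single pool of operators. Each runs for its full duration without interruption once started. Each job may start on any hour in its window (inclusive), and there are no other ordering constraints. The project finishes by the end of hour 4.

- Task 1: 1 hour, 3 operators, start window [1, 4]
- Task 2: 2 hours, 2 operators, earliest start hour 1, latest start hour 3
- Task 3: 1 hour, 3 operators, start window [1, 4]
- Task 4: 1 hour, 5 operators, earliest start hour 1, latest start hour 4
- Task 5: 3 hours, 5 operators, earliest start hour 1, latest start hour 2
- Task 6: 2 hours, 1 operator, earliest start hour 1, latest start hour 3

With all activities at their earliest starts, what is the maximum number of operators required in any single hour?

Early-start schedule: Task 1@1, Task 2@1, Task 3@1, Task 4@1, Task 5@1, Task 6@1.
Load per hour: hour 1: 19, hour 2: 8, hour 3: 5, hour 4: 0.
Peak is 19.

19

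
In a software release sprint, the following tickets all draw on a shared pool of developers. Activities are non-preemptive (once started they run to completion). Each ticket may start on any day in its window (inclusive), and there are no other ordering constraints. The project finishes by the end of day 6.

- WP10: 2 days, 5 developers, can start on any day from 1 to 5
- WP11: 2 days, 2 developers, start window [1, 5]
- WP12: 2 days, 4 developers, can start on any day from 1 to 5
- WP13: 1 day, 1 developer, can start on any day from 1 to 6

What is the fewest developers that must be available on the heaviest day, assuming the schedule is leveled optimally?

5

Early-start (WP10@1, WP11@1, WP12@1, WP13@1) gives peak 12: d1:12  d2:11  d3:0  d4:0  d5:0  d6:0.
Shift WP11→3, WP12→5, WP13→3.
Schedule WP10@1, WP11@3, WP12@5, WP13@3: d1:5  d2:5  d3:3  d4:2  d5:4  d6:4 — peak 5.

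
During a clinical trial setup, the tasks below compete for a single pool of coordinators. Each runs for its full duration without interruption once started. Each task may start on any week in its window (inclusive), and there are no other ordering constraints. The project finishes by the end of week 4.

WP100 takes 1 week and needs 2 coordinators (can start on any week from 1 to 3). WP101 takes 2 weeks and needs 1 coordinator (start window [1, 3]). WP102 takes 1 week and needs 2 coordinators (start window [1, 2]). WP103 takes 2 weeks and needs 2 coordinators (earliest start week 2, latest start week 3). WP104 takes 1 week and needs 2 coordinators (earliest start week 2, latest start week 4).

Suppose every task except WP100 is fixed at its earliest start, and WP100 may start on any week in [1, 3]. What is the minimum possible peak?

WP100@1: w1:5  w2:5  w3:2  w4:0 → peak 5
WP100@2: w1:3  w2:7  w3:2  w4:0 → peak 7
WP100@3: w1:3  w2:5  w3:4  w4:0 → peak 5
Best is WP100@1, peak 5.

5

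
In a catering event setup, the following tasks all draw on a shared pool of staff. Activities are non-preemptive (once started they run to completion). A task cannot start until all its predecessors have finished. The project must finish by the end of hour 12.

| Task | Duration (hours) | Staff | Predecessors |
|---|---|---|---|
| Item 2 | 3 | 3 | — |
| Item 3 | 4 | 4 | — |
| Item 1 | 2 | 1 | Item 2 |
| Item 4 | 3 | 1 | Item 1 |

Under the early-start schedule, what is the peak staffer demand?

7

Early-start schedule: Item 2@1, Item 3@1, Item 1@4, Item 4@6.
Load per hour: hour 1: 7, hour 2: 7, hour 3: 7, hour 4: 5, hour 5: 1, hour 6: 1, hour 7: 1, hour 8: 1, hour 9: 0, hour 10: 0, hour 11: 0, hour 12: 0.
Peak is 7.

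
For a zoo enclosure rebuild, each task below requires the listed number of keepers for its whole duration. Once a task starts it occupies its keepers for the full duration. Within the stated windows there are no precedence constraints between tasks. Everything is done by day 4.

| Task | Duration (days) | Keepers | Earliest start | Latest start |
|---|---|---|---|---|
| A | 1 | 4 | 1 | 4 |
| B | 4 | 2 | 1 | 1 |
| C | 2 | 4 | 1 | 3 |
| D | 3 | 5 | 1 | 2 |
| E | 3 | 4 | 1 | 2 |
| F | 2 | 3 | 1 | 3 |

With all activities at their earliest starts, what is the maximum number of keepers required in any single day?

Early-start schedule: A@1, B@1, C@1, D@1, E@1, F@1.
Load per day: day 1: 22, day 2: 18, day 3: 11, day 4: 2.
Peak is 22.

22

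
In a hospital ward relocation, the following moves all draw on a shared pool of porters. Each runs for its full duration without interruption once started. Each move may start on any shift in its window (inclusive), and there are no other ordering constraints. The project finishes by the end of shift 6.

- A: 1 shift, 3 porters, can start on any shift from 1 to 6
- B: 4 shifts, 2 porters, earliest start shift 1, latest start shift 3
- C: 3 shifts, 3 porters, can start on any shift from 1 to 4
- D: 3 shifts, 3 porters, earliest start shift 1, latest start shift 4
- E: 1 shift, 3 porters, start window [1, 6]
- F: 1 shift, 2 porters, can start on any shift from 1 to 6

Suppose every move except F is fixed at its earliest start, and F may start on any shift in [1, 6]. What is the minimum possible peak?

14

F@1: s1:16  s2:8  s3:8  s4:2  s5:0  s6:0 → peak 16
F@2: s1:14  s2:10  s3:8  s4:2  s5:0  s6:0 → peak 14
F@3: s1:14  s2:8  s3:10  s4:2  s5:0  s6:0 → peak 14
F@4: s1:14  s2:8  s3:8  s4:4  s5:0  s6:0 → peak 14
F@5: s1:14  s2:8  s3:8  s4:2  s5:2  s6:0 → peak 14
F@6: s1:14  s2:8  s3:8  s4:2  s5:0  s6:2 → peak 14
Best is F@2, peak 14.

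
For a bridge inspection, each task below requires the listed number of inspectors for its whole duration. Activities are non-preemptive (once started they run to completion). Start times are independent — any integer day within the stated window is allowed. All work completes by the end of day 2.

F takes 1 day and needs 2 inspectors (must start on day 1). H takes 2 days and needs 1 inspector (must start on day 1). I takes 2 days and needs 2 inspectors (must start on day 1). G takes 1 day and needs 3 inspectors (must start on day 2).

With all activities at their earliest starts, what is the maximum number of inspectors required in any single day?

Early-start schedule: F@1, H@1, I@1, G@2.
Load per day: day 1: 5, day 2: 6.
Peak is 6.

6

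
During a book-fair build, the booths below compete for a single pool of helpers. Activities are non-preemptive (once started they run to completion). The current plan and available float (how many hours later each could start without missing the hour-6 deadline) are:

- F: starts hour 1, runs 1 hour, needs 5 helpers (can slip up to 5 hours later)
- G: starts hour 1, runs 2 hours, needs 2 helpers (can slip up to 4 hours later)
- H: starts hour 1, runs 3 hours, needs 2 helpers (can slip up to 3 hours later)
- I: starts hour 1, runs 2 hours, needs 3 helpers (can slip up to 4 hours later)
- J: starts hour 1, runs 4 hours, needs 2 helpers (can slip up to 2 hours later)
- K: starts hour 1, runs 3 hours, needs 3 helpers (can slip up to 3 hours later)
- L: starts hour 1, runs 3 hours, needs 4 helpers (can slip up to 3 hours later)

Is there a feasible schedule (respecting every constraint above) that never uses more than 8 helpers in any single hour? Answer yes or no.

no

Total helper-hours = 50; over 6 hours the average is 50/6 > 8, so some hour must exceed 8.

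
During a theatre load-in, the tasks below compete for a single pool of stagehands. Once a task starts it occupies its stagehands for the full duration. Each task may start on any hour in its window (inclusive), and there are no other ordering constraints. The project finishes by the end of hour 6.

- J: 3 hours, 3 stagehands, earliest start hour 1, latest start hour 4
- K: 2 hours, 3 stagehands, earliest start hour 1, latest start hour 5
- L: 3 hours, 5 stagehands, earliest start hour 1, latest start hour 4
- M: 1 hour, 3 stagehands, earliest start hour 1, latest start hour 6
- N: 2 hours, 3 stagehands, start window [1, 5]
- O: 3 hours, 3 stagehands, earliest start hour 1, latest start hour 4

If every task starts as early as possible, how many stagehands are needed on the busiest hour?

20

Early-start schedule: J@1, K@1, L@1, M@1, N@1, O@1.
Load per hour: hour 1: 20, hour 2: 17, hour 3: 11, hour 4: 0, hour 5: 0, hour 6: 0.
Peak is 20.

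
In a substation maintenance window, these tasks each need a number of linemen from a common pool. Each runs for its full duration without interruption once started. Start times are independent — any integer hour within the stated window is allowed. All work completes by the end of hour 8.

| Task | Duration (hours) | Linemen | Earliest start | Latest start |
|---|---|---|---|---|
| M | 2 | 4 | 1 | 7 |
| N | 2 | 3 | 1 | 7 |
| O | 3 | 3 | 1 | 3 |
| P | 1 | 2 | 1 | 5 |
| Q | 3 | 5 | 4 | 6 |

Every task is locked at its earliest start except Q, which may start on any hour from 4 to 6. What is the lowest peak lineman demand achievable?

Q@4: h1:12  h2:10  h3:3  h4:5  h5:5  h6:5  h7:0  h8:0 → peak 12
Q@5: h1:12  h2:10  h3:3  h4:0  h5:5  h6:5  h7:5  h8:0 → peak 12
Q@6: h1:12  h2:10  h3:3  h4:0  h5:0  h6:5  h7:5  h8:5 → peak 12
Best is Q@4, peak 12.

12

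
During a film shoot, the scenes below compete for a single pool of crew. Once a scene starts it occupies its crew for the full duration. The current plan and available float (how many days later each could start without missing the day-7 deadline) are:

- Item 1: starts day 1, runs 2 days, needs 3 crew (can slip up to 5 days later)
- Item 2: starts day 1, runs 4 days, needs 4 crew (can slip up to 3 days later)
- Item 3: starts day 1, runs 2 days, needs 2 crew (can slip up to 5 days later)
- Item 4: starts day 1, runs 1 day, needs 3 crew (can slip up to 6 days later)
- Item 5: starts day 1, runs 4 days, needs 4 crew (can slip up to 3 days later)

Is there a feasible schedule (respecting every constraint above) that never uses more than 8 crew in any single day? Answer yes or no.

yes

Schedule Item 1@1, Item 2@1, Item 3@5, Item 4@3, Item 5@4: d1:7  d2:7  d3:7  d4:8  d5:6  d6:6  d7:4 — peak 8 ≤ 8.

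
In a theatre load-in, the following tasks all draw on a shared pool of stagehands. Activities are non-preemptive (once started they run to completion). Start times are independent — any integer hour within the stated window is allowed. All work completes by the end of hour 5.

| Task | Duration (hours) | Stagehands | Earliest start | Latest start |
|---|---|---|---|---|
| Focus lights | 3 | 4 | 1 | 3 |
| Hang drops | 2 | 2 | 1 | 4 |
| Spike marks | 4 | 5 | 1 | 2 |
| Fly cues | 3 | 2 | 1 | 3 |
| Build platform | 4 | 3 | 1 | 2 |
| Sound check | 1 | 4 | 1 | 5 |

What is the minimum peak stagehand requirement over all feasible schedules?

14

Early-start (Focus lights@1, Hang drops@1, Spike marks@1, Fly cues@1, Build platform@1, Sound check@1) gives peak 20: h1:20  h2:16  h3:14  h4:8  h5:0.
Shift Fly cues→3, Sound check→4.
Schedule Focus lights@1, Hang drops@1, Spike marks@1, Fly cues@3, Build platform@1, Sound check@4: h1:14  h2:14  h3:14  h4:14  h5:2 — peak 14.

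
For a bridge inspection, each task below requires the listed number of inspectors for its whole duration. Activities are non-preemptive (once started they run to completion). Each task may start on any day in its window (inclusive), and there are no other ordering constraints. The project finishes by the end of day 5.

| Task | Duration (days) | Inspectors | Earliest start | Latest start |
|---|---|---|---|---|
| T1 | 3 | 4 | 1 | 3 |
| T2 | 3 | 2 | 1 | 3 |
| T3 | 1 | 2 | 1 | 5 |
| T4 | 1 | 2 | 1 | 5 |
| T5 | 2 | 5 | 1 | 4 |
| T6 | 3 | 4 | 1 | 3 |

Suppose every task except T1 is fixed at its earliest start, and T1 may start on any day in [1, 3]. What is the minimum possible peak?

T1@1: d1:19  d2:15  d3:10  d4:0  d5:0 → peak 19
T1@2: d1:15  d2:15  d3:10  d4:4  d5:0 → peak 15
T1@3: d1:15  d2:11  d3:10  d4:4  d5:4 → peak 15
Best is T1@2, peak 15.

15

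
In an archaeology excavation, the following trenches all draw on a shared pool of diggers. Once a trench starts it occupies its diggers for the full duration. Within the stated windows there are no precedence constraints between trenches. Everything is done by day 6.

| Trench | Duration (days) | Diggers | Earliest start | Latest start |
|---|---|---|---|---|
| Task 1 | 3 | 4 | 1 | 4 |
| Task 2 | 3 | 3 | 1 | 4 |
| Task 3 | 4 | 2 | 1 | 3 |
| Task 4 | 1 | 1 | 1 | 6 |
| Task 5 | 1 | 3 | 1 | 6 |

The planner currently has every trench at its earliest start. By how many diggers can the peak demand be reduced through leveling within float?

Early-start peak: d1:13  d2:9  d3:9  d4:2  d5:0  d6:0 ⇒ 13.
Leveled (Task 1@1, Task 2@4, Task 3@1, Task 4@4, Task 5@5): d1:6  d2:6  d3:6  d4:6  d5:6  d6:3 ⇒ 6.
Reduction 13 − 6 = 7.

7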